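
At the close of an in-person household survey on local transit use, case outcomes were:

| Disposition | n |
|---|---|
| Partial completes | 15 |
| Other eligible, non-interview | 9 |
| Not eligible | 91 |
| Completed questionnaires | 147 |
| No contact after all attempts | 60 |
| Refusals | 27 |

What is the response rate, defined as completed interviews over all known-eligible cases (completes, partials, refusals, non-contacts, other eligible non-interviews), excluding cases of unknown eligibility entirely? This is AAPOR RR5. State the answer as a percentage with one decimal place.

Num: 147
Denom: 147 + 15 + 27 + 60 + 9 = 258
RR5 = 147 / 258 = 0.5698

57.0%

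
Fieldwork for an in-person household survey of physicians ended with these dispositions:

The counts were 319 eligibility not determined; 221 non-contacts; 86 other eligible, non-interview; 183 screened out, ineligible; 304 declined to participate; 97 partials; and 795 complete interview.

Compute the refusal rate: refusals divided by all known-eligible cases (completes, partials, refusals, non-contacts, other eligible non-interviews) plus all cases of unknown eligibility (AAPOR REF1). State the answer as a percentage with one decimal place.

Num: 304
Denominator: 795 + 97 + 304 + 221 + 86 + 319 = 1822
REF1 = 304 / 1822 = 0.1668

16.7%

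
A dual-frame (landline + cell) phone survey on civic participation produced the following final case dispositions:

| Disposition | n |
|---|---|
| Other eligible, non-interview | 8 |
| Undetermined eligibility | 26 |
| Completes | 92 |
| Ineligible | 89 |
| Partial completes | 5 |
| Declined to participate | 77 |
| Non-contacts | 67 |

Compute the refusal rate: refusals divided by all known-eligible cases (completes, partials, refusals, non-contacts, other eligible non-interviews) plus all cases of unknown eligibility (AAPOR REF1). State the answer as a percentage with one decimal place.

Top: 77
Base: 92 + 5 + 77 + 67 + 8 + 26 = 275
REF1 = 77 / 275 = 0.2800

28.0%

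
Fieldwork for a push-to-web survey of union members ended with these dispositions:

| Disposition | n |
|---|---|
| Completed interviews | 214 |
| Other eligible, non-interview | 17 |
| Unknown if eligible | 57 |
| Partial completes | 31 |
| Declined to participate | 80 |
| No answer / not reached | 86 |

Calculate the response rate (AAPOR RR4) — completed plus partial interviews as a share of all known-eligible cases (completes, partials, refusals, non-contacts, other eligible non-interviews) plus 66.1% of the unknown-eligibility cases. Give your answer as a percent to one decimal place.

Top = 214 + 31 = 245
Known eligible = 214 + 31 + 80 + 86 + 17 = 428
Eligible share of unknowns = 0.6610 × 57 = 37.68
Denominator = 428 + 37.68 = 465.68
RR4 = 245 / 465.68 = 0.5261

52.6%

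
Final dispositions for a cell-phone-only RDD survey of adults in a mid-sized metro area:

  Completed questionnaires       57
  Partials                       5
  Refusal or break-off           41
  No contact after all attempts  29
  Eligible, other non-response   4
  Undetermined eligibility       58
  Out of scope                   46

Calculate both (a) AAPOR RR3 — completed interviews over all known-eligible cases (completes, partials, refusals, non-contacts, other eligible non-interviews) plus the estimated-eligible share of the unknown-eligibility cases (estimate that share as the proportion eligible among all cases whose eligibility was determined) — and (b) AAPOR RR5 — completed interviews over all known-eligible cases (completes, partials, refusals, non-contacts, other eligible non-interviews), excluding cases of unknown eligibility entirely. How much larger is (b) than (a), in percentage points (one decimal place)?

10.1

Top = 57
Eligible (known) = 57 + 5 + 41 + 29 + 4 = 136
e = 136 / (136 + 46) = 136 / 182 = 0.7473
e × U = 0.7473 × 58 = 43.34
Denom = 136 + 43.34 = 179.34
RR3 = 57 / 179.34 = 0.3178
Denom = 57 + 5 + 41 + 29 + 4 = 136
RR5 = 57 / 136 = 0.4191
Difference = 41.91 − 31.78 = 10.13 percentage points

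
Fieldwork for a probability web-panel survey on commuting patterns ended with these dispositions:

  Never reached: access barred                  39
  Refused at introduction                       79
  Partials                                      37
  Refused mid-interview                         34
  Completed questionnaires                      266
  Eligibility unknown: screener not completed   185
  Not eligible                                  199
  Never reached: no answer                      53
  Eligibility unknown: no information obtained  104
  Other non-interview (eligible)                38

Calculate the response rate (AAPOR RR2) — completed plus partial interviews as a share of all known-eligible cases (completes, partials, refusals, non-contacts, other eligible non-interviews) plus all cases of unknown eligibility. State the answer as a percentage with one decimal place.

Refusal or break-off = 79 + 34 = 113
Never reached = 53 + 39 = 92
Unknown if eligible = 185 + 104 = 289
Num → 266 + 37 = 303
Denom → 266 + 37 + 113 + 92 + 38 + 289 = 835
RR2 = 303 / 835 = 0.3629

36.3%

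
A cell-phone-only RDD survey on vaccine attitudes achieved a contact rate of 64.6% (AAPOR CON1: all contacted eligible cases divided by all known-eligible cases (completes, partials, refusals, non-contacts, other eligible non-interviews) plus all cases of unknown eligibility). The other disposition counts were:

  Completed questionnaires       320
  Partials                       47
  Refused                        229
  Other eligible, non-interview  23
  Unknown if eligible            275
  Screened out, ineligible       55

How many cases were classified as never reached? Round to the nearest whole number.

64

Numerator: 320 + 47 + 229 + 23 = 619
CON1 = 619 / D = 0.646
D = 619 / 0.646 = 958.2
Rest of base = 894
never reached = 958.2 − 894 ≈ 64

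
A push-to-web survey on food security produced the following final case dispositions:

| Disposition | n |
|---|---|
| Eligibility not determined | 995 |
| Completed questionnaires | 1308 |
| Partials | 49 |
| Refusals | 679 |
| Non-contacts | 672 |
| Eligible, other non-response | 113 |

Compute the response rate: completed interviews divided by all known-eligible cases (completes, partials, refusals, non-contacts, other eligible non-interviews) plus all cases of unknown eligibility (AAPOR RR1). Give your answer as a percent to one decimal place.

34.3%

Num → 1308
Denominator → 1308 + 49 + 679 + 672 + 113 + 995 = 3816
RR1 = 1308 / 3816 = 0.3428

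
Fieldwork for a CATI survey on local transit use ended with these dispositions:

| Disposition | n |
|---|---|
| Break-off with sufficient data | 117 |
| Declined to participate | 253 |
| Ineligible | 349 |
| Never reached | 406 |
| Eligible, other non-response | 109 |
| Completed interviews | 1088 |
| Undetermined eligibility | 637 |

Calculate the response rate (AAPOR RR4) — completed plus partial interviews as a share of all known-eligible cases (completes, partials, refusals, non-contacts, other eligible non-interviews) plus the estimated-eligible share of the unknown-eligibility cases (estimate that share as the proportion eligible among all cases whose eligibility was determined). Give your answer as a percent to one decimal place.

Num → 1088 + 117 = 1205
Known eligible → 1088 + 117 + 253 + 406 + 109 = 1973
e = 1973 / (1973 + 349) = 1973 / 2322 = 0.8497
Estimated eligible among unknowns → 0.8497 × 637 = 541.26
Denominator → 1973 + 541.26 = 2514.26
RR4 = 1205 / 2514.26 = 0.4793

47.9%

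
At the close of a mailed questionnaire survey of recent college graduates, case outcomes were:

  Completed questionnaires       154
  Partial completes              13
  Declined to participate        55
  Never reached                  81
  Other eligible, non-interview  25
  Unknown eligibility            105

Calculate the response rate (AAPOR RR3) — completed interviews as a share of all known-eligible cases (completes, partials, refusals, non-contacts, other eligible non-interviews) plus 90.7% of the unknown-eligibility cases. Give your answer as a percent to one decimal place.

36.4%

Numerator = 154
Determined eligible = 154 + 13 + 55 + 81 + 25 = 328
Eligible share of unknowns = 0.9070 × 105 = 95.23
Base = 328 + 95.23 = 423.23
RR3 = 154 / 423.23 = 0.3639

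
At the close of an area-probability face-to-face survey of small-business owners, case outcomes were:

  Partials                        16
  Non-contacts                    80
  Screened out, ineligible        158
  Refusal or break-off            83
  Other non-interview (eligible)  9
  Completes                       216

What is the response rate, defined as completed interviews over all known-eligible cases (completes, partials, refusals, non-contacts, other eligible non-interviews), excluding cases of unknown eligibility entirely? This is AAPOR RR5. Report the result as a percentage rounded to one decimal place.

53.5%

Numerator = 216
Denominator = 216 + 16 + 83 + 80 + 9 = 404
RR5 = 216 / 404 = 0.5347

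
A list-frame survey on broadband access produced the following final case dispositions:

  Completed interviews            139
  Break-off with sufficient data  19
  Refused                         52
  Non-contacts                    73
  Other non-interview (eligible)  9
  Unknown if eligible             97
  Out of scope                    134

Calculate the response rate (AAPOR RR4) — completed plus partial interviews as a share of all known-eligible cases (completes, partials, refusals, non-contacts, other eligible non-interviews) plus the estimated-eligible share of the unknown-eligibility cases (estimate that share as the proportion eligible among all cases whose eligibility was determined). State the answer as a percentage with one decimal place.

44.1%

Num: 139 + 19 = 158
Known eligible: 139 + 19 + 52 + 73 + 9 = 292
e = 292 / (292 + 134) = 292 / 426 = 0.6854
Estimated eligible among unknowns: 0.6854 × 97 = 66.48
Denominator: 292 + 66.48 = 358.48
RR4 = 158 / 358.48 = 0.4407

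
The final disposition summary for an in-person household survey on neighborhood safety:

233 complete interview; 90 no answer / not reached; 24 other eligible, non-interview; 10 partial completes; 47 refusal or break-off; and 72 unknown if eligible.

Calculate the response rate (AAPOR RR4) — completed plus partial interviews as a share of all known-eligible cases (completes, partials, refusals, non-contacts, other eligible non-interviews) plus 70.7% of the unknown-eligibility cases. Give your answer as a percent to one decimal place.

53.4%

Numerator → 233 + 10 = 243
Known eligible → 233 + 10 + 47 + 90 + 24 = 404
Eligible share of unknowns → 0.7070 × 72 = 50.90
Denominator → 404 + 50.90 = 454.90
RR4 = 243 / 454.90 = 0.5342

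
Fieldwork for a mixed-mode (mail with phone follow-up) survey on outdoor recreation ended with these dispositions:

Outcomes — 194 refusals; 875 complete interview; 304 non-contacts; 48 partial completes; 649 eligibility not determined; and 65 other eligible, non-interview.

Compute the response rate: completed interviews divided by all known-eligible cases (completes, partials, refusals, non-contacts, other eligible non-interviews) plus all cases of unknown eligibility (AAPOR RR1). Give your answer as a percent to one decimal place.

Num = 875
Denom = 875 + 48 + 194 + 304 + 65 + 649 = 2135
RR1 = 875 / 2135 = 0.4098

41.0%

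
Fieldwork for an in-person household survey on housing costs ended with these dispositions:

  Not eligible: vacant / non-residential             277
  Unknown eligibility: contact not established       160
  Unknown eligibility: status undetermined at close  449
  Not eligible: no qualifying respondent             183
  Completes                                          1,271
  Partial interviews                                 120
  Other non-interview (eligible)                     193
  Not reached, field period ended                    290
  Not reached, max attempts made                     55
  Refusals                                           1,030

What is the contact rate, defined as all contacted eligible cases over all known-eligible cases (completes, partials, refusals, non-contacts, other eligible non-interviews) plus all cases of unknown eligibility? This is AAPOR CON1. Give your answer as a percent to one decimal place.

73.3%

No contact after all attempts = 290 + 55 = 345
Unknown eligibility = 160 + 449 = 609
Screened out, ineligible = 183 + 277 = 460
Top: 1271 + 120 + 1030 + 193 = 2614
Denominator: 1271 + 120 + 1030 + 345 + 193 + 609 = 3568
CON1 = 2614 / 3568 = 0.7326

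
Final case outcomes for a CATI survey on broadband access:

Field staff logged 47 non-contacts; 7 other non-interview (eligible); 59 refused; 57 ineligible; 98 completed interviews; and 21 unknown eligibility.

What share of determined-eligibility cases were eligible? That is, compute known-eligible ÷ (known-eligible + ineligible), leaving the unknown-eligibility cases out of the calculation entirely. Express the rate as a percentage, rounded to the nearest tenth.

78.7%

Determined eligible = 98 + 59 + 47 + 7 = 211
e = 211 / (211 + 57) = 211 / 268 = 0.7873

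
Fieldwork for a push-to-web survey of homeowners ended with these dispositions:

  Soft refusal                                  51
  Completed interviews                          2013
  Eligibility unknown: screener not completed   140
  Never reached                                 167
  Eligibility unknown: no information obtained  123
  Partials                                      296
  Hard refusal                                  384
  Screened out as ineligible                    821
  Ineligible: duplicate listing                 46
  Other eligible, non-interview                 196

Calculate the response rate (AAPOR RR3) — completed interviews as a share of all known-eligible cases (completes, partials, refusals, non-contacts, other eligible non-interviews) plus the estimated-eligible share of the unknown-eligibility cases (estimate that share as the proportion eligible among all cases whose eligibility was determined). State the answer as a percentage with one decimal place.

60.8%

Refusals = 384 + 51 = 435
Unknown if eligible = 140 + 123 = 263
Out of scope = 821 + 46 = 867
Numerator → 2013
Determined eligible → 2013 + 296 + 435 + 167 + 196 = 3107
e = 3107 / (3107 + 867) = 3107 / 3974 = 0.7818
Estimated eligible among unknowns → 0.7818 × 263 = 205.61
Denominator → 3107 + 205.61 = 3312.61
RR3 = 2013 / 3312.61 = 0.6077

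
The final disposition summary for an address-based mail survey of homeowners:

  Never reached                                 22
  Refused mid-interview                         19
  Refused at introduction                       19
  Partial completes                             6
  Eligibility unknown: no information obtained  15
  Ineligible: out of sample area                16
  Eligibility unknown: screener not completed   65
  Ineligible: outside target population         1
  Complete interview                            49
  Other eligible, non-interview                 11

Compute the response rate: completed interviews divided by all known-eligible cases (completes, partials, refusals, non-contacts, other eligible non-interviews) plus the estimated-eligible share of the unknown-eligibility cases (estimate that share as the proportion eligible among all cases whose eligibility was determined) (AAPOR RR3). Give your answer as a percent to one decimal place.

Refusal or break-off = 19 + 19 = 38
Unknown if eligible = 65 + 15 = 80
Out of scope = 1 + 16 = 17
Top: 49
Determined eligible: 49 + 6 + 38 + 22 + 11 = 126
e = 126 / (126 + 17) = 126 / 143 = 0.8811
e × U: 0.8811 × 80 = 70.49
Base: 126 + 70.49 = 196.49
RR3 = 49 / 196.49 = 0.2494

24.9%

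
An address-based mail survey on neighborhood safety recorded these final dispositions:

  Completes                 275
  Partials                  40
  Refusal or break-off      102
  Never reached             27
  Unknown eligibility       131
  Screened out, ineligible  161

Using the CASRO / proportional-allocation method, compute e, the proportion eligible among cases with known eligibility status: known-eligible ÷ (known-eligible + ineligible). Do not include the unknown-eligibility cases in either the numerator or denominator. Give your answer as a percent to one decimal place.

73.4%

Eligible (known): 275 + 40 + 102 + 27 = 444
e = 444 / (444 + 161) = 444 / 605 = 0.7339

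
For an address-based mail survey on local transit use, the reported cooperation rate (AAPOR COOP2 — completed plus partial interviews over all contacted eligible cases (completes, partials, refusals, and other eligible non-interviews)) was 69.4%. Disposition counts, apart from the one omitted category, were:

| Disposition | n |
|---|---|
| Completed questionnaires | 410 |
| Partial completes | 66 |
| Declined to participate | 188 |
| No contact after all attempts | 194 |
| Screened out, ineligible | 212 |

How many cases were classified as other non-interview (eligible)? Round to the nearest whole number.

Numerator = 410 + 66 = 476
COOP2 = 476 / D = 0.694
D = 476 / 0.694 = 685.9
Remaining denominator categories sum to 664
other non-interview (eligible) = 685.9 − 664 ≈ 22

22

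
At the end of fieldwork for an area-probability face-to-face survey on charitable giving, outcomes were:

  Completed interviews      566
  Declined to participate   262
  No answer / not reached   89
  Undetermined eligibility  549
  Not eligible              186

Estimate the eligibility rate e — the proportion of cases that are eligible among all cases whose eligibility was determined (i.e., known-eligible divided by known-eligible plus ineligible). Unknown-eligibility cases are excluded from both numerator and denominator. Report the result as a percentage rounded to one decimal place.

83.1%

Eligible (known) → 566 + 262 + 89 = 917
e = 917 / (917 + 186) = 917 / 1103 = 0.8314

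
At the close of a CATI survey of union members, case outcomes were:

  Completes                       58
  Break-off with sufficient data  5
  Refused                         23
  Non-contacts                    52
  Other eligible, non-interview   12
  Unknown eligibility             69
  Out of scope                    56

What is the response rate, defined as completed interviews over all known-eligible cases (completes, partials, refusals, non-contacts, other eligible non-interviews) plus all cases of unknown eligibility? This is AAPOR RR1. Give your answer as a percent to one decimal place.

26.5%

Numerator → 58
Denom → 58 + 5 + 23 + 52 + 12 + 69 = 219
RR1 = 58 / 219 = 0.2648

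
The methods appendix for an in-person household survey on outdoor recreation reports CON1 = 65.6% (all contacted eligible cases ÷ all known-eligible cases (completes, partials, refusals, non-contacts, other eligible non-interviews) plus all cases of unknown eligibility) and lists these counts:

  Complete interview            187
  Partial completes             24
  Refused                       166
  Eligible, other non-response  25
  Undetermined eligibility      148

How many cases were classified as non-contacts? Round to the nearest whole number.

63

Numerator = 187 + 24 + 166 + 25 = 402
CON1 = 402 / D = 0.656
D = 402 / 0.656 = 612.8
Other denominator terms total 550
non-contacts = 612.8 − 550 ≈ 63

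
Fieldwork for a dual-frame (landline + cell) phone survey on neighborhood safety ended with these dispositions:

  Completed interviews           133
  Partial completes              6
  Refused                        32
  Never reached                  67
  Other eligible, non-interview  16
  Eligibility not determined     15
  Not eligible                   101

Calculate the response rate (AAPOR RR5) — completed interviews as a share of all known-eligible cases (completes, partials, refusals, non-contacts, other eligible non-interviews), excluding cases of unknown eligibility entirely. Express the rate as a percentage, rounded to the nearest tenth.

Numerator: 133
Denominator: 133 + 6 + 32 + 67 + 16 = 254
RR5 = 133 / 254 = 0.5236

52.4%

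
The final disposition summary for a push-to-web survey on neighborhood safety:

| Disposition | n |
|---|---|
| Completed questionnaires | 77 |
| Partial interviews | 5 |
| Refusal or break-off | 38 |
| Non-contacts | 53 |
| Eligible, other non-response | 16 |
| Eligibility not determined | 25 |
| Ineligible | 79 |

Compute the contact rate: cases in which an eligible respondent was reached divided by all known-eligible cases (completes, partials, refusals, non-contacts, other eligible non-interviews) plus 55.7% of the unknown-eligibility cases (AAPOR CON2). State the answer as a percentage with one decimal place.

67.0%

Num = 77 + 5 + 38 + 16 = 136
Eligible (known) = 77 + 5 + 38 + 53 + 16 = 189
e × U = 0.5570 × 25 = 13.93
Base = 189 + 13.93 = 202.93
CON2 = 136 / 202.93 = 0.6702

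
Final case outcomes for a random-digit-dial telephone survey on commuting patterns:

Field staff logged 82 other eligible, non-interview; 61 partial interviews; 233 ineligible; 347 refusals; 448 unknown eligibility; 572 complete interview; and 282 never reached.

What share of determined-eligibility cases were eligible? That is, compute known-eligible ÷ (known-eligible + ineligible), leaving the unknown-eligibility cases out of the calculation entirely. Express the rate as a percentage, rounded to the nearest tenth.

85.2%

Known eligible: 572 + 61 + 347 + 282 + 82 = 1344
e = 1344 / (1344 + 233) = 1344 / 1577 = 0.8523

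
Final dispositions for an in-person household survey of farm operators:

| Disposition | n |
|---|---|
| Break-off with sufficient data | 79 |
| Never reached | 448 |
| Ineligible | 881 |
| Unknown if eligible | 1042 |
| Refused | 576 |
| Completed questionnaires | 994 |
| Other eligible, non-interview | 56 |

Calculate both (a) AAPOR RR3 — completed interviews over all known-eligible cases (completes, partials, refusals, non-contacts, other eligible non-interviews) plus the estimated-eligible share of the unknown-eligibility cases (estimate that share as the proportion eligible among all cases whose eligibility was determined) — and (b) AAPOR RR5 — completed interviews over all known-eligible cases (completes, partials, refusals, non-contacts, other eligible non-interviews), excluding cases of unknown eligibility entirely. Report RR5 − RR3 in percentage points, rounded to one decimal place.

Num = 994
Known eligible = 994 + 79 + 576 + 448 + 56 = 2153
e = 2153 / (2153 + 881) = 2153 / 3034 = 0.7096
Estimated eligible among unknowns = 0.7096 × 1042 = 739.40
Denominator = 2153 + 739.40 = 2892.40
RR3 = 994 / 2892.40 = 0.3437
Denominator = 994 + 79 + 576 + 448 + 56 = 2153
RR5 = 994 / 2153 = 0.4617
Difference = 46.17 − 34.37 = 11.80 percentage points

11.8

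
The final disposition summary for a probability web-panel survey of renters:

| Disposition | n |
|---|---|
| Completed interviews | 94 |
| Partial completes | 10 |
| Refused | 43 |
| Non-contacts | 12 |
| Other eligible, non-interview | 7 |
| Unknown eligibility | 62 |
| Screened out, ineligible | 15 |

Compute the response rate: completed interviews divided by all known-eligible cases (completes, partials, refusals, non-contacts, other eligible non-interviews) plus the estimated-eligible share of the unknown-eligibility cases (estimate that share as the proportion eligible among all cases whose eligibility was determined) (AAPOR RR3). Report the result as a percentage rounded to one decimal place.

42.2%

Num: 94
Known eligible: 94 + 10 + 43 + 12 + 7 = 166
e = 166 / (166 + 15) = 166 / 181 = 0.9171
Estimated eligible among unknowns: 0.9171 × 62 = 56.86
Denominator: 166 + 56.86 = 222.86
RR3 = 94 / 222.86 = 0.4218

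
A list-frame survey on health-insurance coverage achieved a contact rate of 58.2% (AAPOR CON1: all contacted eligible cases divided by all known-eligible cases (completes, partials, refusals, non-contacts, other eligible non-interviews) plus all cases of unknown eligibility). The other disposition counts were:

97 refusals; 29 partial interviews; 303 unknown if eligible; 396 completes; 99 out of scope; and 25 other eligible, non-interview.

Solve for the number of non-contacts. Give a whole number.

90

Numerator: 396 + 29 + 97 + 25 = 547
CON1 = 547 / D = 0.582
D = 547 / 0.582 = 939.9
Remaining denominator categories sum to 850
non-contacts = 939.9 − 850 ≈ 90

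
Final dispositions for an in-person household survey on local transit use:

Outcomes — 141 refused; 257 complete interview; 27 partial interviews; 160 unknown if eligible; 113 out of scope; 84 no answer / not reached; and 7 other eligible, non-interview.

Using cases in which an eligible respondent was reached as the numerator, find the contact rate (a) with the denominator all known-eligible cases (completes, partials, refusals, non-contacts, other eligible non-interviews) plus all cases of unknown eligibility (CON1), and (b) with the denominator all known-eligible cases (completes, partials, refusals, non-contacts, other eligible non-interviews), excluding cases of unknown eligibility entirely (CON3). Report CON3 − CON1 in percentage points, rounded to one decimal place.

Top = 257 + 27 + 141 + 7 = 432
Denominator = 257 + 27 + 141 + 84 + 7 + 160 = 676
CON1 = 432 / 676 = 0.6391
Denominator = 257 + 27 + 141 + 84 + 7 = 516
CON3 = 432 / 516 = 0.8372
Difference = 83.72 − 63.91 = 19.81 percentage points

19.8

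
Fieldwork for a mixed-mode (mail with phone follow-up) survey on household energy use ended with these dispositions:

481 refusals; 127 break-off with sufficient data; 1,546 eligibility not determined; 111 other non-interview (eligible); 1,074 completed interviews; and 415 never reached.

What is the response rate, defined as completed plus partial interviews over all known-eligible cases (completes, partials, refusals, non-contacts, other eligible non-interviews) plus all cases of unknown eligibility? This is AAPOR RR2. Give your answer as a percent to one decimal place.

Numerator: 1074 + 127 = 1201
Denom: 1074 + 127 + 481 + 415 + 111 + 1546 = 3754
RR2 = 1201 / 3754 = 0.3199

32.0%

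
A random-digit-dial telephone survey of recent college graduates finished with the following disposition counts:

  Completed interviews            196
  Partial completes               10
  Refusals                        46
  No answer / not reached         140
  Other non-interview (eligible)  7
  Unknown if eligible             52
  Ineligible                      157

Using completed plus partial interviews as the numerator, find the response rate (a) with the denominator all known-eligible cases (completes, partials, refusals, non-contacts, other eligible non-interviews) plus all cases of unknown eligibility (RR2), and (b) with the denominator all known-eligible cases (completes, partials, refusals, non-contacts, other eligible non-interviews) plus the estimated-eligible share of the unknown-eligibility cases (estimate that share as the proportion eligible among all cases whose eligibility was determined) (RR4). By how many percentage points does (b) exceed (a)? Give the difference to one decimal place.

1.5

Top: 196 + 10 = 206
Denominator: 196 + 10 + 46 + 140 + 7 + 52 = 451
RR2 = 206 / 451 = 0.4568
Eligible (known): 196 + 10 + 46 + 140 + 7 = 399
e = 399 / (399 + 157) = 399 / 556 = 0.7176
Eligible share of unknowns: 0.7176 × 52 = 37.32
Denominator: 399 + 37.32 = 436.32
RR4 = 206 / 436.32 = 0.4721
Difference = 47.21 − 45.68 = 1.53 percentage points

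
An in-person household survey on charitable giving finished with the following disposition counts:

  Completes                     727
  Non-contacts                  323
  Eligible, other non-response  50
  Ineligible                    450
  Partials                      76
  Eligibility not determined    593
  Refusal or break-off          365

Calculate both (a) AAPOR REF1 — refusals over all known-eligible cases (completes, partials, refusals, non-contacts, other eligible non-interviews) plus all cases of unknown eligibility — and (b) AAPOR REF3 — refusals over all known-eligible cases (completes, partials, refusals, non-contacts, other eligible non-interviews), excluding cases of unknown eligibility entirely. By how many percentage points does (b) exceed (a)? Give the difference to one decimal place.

Top = 365
Base = 727 + 76 + 365 + 323 + 50 + 593 = 2134
REF1 = 365 / 2134 = 0.1710
Base = 727 + 76 + 365 + 323 + 50 = 1541
REF3 = 365 / 1541 = 0.2369
Difference = 23.69 − 17.10 = 6.59 percentage points

6.6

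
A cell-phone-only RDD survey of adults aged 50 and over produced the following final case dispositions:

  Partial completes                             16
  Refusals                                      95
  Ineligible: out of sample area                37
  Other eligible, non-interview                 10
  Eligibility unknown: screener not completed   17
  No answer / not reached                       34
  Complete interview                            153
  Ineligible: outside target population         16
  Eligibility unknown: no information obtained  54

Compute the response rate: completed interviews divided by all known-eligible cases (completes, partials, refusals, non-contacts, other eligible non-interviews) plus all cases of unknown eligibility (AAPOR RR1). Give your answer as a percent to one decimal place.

Unknown eligibility = 17 + 54 = 71
Screened out, ineligible = 16 + 37 = 53
Top: 153
Base: 153 + 16 + 95 + 34 + 10 + 71 = 379
RR1 = 153 / 379 = 0.4037

40.4%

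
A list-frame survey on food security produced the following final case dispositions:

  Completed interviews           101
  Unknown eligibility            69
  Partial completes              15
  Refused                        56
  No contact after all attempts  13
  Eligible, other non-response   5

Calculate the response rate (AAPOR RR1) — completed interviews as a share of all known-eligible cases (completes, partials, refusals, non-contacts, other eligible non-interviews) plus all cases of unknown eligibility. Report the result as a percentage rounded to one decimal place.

39.0%

Top → 101
Denom → 101 + 15 + 56 + 13 + 5 + 69 = 259
RR1 = 101 / 259 = 0.3900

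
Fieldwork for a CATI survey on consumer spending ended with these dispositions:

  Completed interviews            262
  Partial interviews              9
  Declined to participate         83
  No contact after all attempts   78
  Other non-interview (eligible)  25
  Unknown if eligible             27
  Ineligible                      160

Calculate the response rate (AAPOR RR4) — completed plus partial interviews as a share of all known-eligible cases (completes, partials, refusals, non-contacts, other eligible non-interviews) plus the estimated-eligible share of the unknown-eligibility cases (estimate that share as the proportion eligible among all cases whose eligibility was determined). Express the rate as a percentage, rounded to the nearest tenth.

56.8%

Numerator → 262 + 9 = 271
Determined eligible → 262 + 9 + 83 + 78 + 25 = 457
e = 457 / (457 + 160) = 457 / 617 = 0.7407
e × U → 0.7407 × 27 = 20.00
Denominator → 457 + 20.00 = 477.00
RR4 = 271 / 477.00 = 0.5681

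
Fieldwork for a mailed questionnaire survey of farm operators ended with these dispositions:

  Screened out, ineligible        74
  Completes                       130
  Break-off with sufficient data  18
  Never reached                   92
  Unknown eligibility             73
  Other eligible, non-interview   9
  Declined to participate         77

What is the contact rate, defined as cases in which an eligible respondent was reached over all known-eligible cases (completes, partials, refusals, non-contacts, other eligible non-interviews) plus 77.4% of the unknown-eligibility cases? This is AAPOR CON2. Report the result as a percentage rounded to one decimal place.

Num → 130 + 18 + 77 + 9 = 234
Determined eligible → 130 + 18 + 77 + 92 + 9 = 326
e × U → 0.7740 × 73 = 56.50
Denominator → 326 + 56.50 = 382.50
CON2 = 234 / 382.50 = 0.6118

61.2%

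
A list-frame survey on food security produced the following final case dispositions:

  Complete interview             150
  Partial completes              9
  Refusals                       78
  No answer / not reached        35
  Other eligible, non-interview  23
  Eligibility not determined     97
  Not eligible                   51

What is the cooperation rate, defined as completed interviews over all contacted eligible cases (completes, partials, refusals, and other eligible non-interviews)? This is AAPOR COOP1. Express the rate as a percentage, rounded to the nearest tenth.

Numerator: 150
Denom: 150 + 9 + 78 + 23 = 260
COOP1 = 150 / 260 = 0.5769

57.7%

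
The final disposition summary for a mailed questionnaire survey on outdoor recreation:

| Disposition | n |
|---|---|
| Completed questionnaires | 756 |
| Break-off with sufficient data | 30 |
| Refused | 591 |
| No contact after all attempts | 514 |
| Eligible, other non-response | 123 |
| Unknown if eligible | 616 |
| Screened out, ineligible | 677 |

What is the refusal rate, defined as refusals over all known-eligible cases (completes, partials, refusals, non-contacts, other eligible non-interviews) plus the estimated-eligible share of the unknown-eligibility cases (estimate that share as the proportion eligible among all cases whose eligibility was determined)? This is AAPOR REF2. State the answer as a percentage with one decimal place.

23.9%

Numerator → 591
Known eligible → 756 + 30 + 591 + 514 + 123 = 2014
e = 2014 / (2014 + 677) = 2014 / 2691 = 0.7484
Eligible share of unknowns → 0.7484 × 616 = 461.01
Denominator → 2014 + 461.01 = 2475.01
REF2 = 591 / 2475.01 = 0.2388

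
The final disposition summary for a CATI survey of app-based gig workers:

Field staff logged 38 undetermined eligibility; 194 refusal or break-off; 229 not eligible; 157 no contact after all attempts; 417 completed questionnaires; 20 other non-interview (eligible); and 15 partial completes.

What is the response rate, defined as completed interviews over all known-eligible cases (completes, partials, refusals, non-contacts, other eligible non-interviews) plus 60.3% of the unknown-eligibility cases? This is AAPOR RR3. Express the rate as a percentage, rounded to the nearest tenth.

50.5%

Num → 417
Known eligible → 417 + 15 + 194 + 157 + 20 = 803
Estimated eligible among unknowns → 0.6030 × 38 = 22.91
Base → 803 + 22.91 = 825.91
RR3 = 417 / 825.91 = 0.5049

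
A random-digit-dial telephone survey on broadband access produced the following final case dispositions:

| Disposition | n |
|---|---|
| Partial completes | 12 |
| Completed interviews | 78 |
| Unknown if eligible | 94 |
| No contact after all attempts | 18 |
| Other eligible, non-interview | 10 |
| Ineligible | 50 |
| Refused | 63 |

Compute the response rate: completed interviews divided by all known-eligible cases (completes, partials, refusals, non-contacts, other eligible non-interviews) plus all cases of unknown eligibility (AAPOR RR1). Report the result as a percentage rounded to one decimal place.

28.4%

Numerator = 78
Denominator = 78 + 12 + 63 + 18 + 10 + 94 = 275
RR1 = 78 / 275 = 0.2836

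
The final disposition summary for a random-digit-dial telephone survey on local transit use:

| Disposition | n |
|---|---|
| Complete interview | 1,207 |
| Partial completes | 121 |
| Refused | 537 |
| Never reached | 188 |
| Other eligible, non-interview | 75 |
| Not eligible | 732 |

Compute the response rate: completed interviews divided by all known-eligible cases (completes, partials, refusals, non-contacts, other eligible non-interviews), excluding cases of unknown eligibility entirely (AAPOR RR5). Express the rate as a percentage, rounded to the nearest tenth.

56.7%

Numerator = 1207
Base = 1207 + 121 + 537 + 188 + 75 = 2128
RR5 = 1207 / 2128 = 0.5672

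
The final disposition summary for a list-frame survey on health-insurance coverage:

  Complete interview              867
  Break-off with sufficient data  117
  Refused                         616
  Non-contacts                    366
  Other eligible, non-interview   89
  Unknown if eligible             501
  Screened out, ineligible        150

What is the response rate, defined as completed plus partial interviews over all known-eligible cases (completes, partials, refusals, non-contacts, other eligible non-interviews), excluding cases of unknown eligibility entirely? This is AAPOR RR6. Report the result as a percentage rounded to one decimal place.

47.9%

Top = 867 + 117 = 984
Denom = 867 + 117 + 616 + 366 + 89 = 2055
RR6 = 984 / 2055 = 0.4788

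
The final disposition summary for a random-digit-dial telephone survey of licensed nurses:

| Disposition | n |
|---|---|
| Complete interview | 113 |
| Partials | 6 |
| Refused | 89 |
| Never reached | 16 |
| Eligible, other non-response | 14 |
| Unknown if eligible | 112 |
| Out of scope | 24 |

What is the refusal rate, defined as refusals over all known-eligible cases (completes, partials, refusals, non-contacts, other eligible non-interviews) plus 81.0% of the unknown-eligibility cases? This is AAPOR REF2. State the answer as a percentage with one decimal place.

27.1%

Top → 89
Eligible (known) → 113 + 6 + 89 + 16 + 14 = 238
Eligible share of unknowns → 0.8100 × 112 = 90.72
Denom → 238 + 90.72 = 328.72
REF2 = 89 / 328.72 = 0.2707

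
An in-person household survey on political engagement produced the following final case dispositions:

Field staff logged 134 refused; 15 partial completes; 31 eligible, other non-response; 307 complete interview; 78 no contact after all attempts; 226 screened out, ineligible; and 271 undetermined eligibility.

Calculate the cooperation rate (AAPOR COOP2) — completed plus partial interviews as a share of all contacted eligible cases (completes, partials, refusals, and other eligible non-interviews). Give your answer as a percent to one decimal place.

Top: 307 + 15 = 322
Denom: 307 + 15 + 134 + 31 = 487
COOP2 = 322 / 487 = 0.6612

66.1%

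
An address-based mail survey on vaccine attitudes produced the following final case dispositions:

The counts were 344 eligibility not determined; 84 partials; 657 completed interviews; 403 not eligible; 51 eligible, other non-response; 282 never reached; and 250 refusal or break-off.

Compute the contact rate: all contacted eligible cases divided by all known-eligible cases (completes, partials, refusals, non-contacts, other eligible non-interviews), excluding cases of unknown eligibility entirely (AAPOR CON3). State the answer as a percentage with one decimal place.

78.7%

Top → 657 + 84 + 250 + 51 = 1042
Denominator → 657 + 84 + 250 + 282 + 51 = 1324
CON3 = 1042 / 1324 = 0.7870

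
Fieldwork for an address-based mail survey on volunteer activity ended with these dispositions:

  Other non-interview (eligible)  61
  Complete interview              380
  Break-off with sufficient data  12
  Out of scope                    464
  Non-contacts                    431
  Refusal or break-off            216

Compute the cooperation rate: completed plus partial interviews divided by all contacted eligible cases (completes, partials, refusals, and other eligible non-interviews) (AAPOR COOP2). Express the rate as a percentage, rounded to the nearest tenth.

58.6%

Num: 380 + 12 = 392
Base: 380 + 12 + 216 + 61 = 669
COOP2 = 392 / 669 = 0.5859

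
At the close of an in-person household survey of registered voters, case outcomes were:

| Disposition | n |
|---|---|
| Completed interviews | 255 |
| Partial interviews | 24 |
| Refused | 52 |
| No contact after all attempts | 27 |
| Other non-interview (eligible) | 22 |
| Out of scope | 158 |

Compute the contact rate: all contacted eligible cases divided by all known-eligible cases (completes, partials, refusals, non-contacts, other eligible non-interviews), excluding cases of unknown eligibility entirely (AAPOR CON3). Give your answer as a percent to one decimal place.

92.9%

Numerator → 255 + 24 + 52 + 22 = 353
Base → 255 + 24 + 52 + 27 + 22 = 380
CON3 = 353 / 380 = 0.9289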